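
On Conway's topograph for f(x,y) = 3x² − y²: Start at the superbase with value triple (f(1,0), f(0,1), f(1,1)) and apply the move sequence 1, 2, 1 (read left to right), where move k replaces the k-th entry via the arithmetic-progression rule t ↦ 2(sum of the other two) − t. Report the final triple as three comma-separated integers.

start (3,-1,2) = (f(1,0),f(0,1),f(1,1))
replace slot 1: 2·((-1)+2) − 3 = -1 → (-1,-1,2)
replace slot 2: 2·((-1)+2) − (-1) = 3 → (-1,3,2)
replace slot 1: 2·(3+2) − (-1) = 11 → (11,3,2)

11,3,2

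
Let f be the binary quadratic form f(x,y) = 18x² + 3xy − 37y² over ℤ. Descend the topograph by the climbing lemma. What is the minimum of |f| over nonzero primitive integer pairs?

descent: ρ → (-37,-3,18)
descent: ρ → (18,39,-16)  [lands on river]
river: ρ → (-16,25,32)
river: ρ → (32,39,-9)
river: ρ → (-9,51,2)
river: ρ → (2,49,-34)
river: ρ → (-34,19,17)
river: ρ → (17,49,-4)
river: ρ → (-4,47,29)
river: ρ → (29,11,-22)
river: ρ → (-22,33,18)
closes: descent 2, river 10
min |a| on river = 2

2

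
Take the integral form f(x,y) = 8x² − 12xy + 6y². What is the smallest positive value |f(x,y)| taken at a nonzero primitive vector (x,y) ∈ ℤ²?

translate: b→4 (≡-12 mod 16), so (8,-12,6)→(8,4,2)
flip: (8,4,2)→(2,-4,8)
translate: b→0 (≡-4 mod 4), so (2,-4,8)→(2,0,6)
reduced (well bottom): (2,0,6) with a≤c, −a<b≤a
well minimum = a = 2

2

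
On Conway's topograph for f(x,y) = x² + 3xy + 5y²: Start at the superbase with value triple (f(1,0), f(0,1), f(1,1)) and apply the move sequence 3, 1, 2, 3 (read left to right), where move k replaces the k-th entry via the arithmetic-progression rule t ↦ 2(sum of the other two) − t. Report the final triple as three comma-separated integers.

start (1,5,9) = (f(1,0),f(0,1),f(1,1))
replace slot 3: 2·(1+5) − 9 = 3 → (1,5,3)
replace slot 1: 2·(5+3) − 1 = 15 → (15,5,3)
replace slot 2: 2·(15+3) − 5 = 31 → (15,31,3)
replace slot 3: 2·(15+31) − 3 = 89 → (15,31,89)

15,31,89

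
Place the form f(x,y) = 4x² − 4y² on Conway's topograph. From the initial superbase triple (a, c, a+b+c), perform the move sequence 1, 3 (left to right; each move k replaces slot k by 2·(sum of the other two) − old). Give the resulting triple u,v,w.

start (4,-4,0) = (f(1,0),f(0,1),f(1,1))
replace slot 1: 2·((-4)+0) − 4 = -12 → (-12,-4,0)
replace slot 3: 2·((-12)+(-4)) − 0 = -32 → (-12,-4,-32)

-12,-4,-32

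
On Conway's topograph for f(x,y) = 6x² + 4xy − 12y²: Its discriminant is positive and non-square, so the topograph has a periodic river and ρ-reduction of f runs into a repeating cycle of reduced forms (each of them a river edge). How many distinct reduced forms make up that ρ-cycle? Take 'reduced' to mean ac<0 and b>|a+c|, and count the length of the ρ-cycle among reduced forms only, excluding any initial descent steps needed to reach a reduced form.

D = 304, ⌊√D⌋ = 17
descent: ρ → (-12,-4,6)
descent: ρ → (6,16,-2)  [lands on river]
river: ρ → (-2,16,6)
river: ρ → (6,8,-10)
river: ρ → (-10,12,4)
river: ρ → (4,12,-10)
river: ρ → (-10,8,6)
ρ-cycle length = 6 (tail of 2 descent steps not counted)

6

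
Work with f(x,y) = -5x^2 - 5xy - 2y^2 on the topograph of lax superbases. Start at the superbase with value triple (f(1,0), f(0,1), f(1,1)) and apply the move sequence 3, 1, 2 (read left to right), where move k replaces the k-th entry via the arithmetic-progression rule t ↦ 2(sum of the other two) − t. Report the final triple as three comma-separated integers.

start (-5,-2,-12) = (f(1,0),f(0,1),f(1,1))
replace slot 3: 2·((-5)+(-2)) − (-12) = -2 → (-5,-2,-2)
replace slot 1: 2·((-2)+(-2)) − (-5) = -3 → (-3,-2,-2)
replace slot 2: 2·((-3)+(-2)) − (-2) = -8 → (-3,-8,-2)

-3,-8,-2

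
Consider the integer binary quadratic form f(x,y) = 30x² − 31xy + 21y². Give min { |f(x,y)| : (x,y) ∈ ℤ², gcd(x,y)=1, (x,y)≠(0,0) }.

translate: b→29 (≡-31 mod 60), so (30,-31,21)→(30,29,20)
flip: (30,29,20)→(20,-29,30)
translate: b→11 (≡-29 mod 40), so (20,-29,30)→(20,11,21)
reduced (well bottom): (20,11,21) with a≤c, −a<b≤a
well minimum = a = 20

20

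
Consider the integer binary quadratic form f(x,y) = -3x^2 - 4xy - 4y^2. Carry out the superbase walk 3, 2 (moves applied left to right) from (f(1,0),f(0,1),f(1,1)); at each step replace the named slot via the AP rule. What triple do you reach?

start (-3,-4,-11) = (f(1,0),f(0,1),f(1,1))
replace slot 3: 2·((-3)+(-4)) − (-11) = -3 → (-3,-4,-3)
replace slot 2: 2·((-3)+(-3)) − (-4) = -8 → (-3,-8,-3)

-3,-8,-3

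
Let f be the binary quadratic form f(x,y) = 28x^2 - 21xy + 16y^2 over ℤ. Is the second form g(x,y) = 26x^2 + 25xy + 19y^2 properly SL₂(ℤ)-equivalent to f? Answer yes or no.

D₁ = -1351, D₂ = -1351
f: flip: (28,-21,16)→(16,21,28)
f: translate: b→-11 (≡21 mod 32), so (16,21,28)→(16,-11,23)
f: reduced (well bottom): (16,-11,23) with a≤c, −a<b≤a
g: flip: (26,25,19)→(19,-25,26)
g: translate: b→13 (≡-25 mod 38), so (19,-25,26)→(19,13,20)
g: reduced (well bottom): (19,13,20) with a≤c, −a<b≤a
reduced forms (16, -11, 23) vs (19, 13, 20) ⇒ inequivalent

no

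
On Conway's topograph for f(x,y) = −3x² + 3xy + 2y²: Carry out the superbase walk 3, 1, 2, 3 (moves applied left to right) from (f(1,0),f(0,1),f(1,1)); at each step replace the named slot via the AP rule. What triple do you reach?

start (-3,2,2) = (f(1,0),f(0,1),f(1,1))
replace slot 3: 2·((-3)+2) − 2 = -4 → (-3,2,-4)
replace slot 1: 2·(2+(-4)) − (-3) = -1 → (-1,2,-4)
replace slot 2: 2·((-1)+(-4)) − 2 = -12 → (-1,-12,-4)
replace slot 3: 2·((-1)+(-12)) − (-4) = -22 → (-1,-12,-22)

-1,-12,-22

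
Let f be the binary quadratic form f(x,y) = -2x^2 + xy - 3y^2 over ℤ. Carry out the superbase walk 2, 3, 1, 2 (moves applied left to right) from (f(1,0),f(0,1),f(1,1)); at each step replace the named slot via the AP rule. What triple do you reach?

start (-2,-3,-4) = (f(1,0),f(0,1),f(1,1))
replace slot 2: 2·((-2)+(-4)) − (-3) = -9 → (-2,-9,-4)
replace slot 3: 2·((-2)+(-9)) − (-4) = -18 → (-2,-9,-18)
replace slot 1: 2·((-9)+(-18)) − (-2) = -52 → (-52,-9,-18)
replace slot 2: 2·((-52)+(-18)) − (-9) = -131 → (-52,-131,-18)

-52,-131,-18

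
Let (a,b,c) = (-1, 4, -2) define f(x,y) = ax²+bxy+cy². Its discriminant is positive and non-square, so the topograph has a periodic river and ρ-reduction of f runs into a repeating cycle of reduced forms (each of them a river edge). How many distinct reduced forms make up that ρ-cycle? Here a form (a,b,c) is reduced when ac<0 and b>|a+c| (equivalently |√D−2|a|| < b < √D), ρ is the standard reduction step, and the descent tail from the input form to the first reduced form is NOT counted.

D = 8, ⌊√D⌋ = 2
descent: ρ → (-2,0,1)
descent: ρ → (1,2,-1)  [lands on river]
river: ρ → (-1,2,1)
ρ-cycle length = 2 (tail of 2 descent steps not counted)

2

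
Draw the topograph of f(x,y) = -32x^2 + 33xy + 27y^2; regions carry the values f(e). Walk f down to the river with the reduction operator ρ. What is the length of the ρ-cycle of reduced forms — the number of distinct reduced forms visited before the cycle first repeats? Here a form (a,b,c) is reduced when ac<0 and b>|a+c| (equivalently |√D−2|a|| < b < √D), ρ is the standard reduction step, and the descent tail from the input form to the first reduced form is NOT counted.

D = 4545, ⌊√D⌋ = 67
river: ρ → (27,21,-38)
river: ρ → (-38,55,10)
river: ρ → (10,65,-8)
river: ρ → (-8,63,18)
river: ρ → (18,45,-35)
river: ρ → (-35,25,28)
river: ρ → (28,31,-32)
river: ρ → (-32,33,27)
ρ-cycle length = 8 (tail of 0 descent steps not counted)

8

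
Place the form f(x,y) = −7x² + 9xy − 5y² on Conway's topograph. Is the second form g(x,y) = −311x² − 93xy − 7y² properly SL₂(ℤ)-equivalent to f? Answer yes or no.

D₁ = -59, D₂ = -59
f is negative-definite; reduce −f:
−f: translate: b→5 (≡-9 mod 14), so (7,-9,5)→(7,5,3)
−f: flip: (7,5,3)→(3,-5,7)
−f: translate: b→1 (≡-5 mod 6), so (3,-5,7)→(3,1,5)
−f: reduced (well bottom): (3,1,5) with a≤c, −a<b≤a
flip sign back: reduced form of f is (-3,-1,-5)
g is negative-definite; reduce −g:
−g: flip: (311,93,7)→(7,-93,311)
−g: translate: b→5 (≡-93 mod 14), so (7,-93,311)→(7,5,3)
−g: flip: (7,5,3)→(3,-5,7)
−g: translate: b→1 (≡-5 mod 6), so (3,-5,7)→(3,1,5)
−g: reduced (well bottom): (3,1,5) with a≤c, −a<b≤a
flip sign back: reduced form of g is (-3,-1,-5)
reduced forms (-3, -1, -5) vs (-3, -1, -5) ⇒ equivalent

yes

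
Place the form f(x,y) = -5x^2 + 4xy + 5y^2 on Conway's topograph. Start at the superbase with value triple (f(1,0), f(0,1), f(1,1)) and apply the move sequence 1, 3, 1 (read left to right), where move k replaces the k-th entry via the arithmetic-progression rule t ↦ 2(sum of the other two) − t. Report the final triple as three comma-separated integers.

start (-5,5,4) = (f(1,0),f(0,1),f(1,1))
replace slot 1: 2·(5+4) − (-5) = 23 → (23,5,4)
replace slot 3: 2·(23+5) − 4 = 52 → (23,5,52)
replace slot 1: 2·(5+52) − 23 = 91 → (91,5,52)

91,5,52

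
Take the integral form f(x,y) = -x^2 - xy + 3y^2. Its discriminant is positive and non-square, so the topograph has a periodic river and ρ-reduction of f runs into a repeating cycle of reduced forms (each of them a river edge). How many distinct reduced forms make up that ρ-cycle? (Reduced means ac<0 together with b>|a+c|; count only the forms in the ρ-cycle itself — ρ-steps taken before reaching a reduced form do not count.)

D = 13, ⌊√D⌋ = 3
descent: ρ → (3,1,-1)
descent: ρ → (-1,3,1)  [lands on river]
river: ρ → (1,3,-1)
ρ-cycle length = 2 (tail of 2 descent steps not counted)

2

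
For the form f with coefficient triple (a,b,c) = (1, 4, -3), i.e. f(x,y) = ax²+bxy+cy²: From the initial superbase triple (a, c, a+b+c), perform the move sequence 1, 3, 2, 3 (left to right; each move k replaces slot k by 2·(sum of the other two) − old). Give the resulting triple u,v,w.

start (1,-3,2) = (f(1,0),f(0,1),f(1,1))
replace slot 1: 2·((-3)+2) − 1 = -3 → (-3,-3,2)
replace slot 3: 2·((-3)+(-3)) − 2 = -14 → (-3,-3,-14)
replace slot 2: 2·((-3)+(-14)) − (-3) = -31 → (-3,-31,-14)
replace slot 3: 2·((-3)+(-31)) − (-14) = -54 → (-3,-31,-54)

-3,-31,-54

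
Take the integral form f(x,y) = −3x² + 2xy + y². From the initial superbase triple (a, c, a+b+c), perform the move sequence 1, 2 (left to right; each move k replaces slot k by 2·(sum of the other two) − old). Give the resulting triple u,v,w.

start (-3,1,0) = (f(1,0),f(0,1),f(1,1))
replace slot 1: 2·(1+0) − (-3) = 5 → (5,1,0)
replace slot 2: 2·(5+0) − 1 = 9 → (5,9,0)

5,9,0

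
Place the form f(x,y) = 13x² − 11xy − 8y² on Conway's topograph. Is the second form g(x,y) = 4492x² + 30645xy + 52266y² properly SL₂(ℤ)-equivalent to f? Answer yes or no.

D₁ = 537, D₂ = 537
river cycle of f (length 16): (-8, 11, 13), (13, 15, -6), (-6, 21, 4), (4, 19, -11), (-11, 3, 12), (12, 21, -2), (-2, 23, 1), (1, 23, -2), (-2, 21, 12), (12, 3, -11), … (6 more)
river cycle of g (length 16): (13, 15, -6), (-6, 21, 4), (4, 19, -11), (-11, 3, 12), (12, 21, -2), (-2, 23, 1), (1, 23, -2), (-2, 21, 12), (12, 3, -11), (-11, 19, 4), … (6 more)
cycles coincide ⇒ equivalent

yes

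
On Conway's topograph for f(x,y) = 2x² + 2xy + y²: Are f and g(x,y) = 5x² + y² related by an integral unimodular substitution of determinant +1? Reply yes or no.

D₁ = -4, D₂ = -20
discriminants differ ⇒ not SL₂(ℤ)-equivalent

no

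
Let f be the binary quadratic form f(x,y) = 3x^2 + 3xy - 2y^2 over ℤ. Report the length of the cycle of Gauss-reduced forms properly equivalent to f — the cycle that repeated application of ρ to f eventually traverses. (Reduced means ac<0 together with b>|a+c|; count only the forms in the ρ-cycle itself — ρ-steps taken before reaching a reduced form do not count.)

D = 33, ⌊√D⌋ = 5
river: ρ → (-2,5,1)
river: ρ → (1,5,-2)
river: ρ → (-2,3,3)
river: ρ → (3,3,-2)
ρ-cycle length = 4 (tail of 0 descent steps not counted)

4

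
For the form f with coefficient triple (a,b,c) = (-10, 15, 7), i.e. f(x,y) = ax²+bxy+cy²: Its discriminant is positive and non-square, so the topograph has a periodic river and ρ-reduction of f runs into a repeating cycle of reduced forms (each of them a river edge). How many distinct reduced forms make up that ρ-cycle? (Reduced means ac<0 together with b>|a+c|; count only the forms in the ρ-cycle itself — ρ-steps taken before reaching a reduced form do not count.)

D = 505, ⌊√D⌋ = 22
river: ρ → (7,13,-12)
river: ρ → (-12,11,8)
river: ρ → (8,21,-2)
river: ρ → (-2,19,18)
river: ρ → (18,17,-3)
river: ρ → (-3,19,12)
river: ρ → (12,5,-10)
river: ρ → (-10,15,7)
ρ-cycle length = 8 (tail of 0 descent steps not counted)

8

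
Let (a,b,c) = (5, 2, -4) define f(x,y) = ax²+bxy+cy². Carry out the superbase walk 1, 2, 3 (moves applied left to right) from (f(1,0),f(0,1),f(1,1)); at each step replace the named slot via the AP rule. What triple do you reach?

start (5,-4,3) = (f(1,0),f(0,1),f(1,1))
replace slot 1: 2·((-4)+3) − 5 = -7 → (-7,-4,3)
replace slot 2: 2·((-7)+3) − (-4) = -4 → (-7,-4,3)
replace slot 3: 2·((-7)+(-4)) − 3 = -25 → (-7,-4,-25)

-7,-4,-25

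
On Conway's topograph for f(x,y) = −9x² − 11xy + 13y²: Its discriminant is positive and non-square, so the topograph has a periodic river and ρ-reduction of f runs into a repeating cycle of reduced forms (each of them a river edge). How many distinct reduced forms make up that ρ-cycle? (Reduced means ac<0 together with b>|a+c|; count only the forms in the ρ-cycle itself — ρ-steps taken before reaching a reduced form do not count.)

D = 589, ⌊√D⌋ = 24
descent: ρ → (13,11,-9)  [lands on river]
river: ρ → (-9,7,15)
river: ρ → (15,23,-1)
river: ρ → (-1,23,15)
river: ρ → (15,7,-9)
river: ρ → (-9,11,13)
river: ρ → (13,15,-7)
river: ρ → (-7,13,15)
river: ρ → (15,17,-5)
river: ρ → (-5,23,3)
river: ρ → (3,19,-19)
river: ρ → (-19,19,3)
river: ρ → (3,23,-5)
river: ρ → (-5,17,15)
river: ρ → (15,13,-7)
river: ρ → (-7,15,13)
ρ-cycle length = 16 (tail of 1 descent step not counted)

16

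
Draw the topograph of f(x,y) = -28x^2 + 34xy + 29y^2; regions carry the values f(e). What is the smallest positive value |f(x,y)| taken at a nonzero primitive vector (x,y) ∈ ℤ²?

river: ρ → (29,24,-33)
river: ρ → (-33,42,20)
river: ρ → (20,38,-37)
river: ρ → (-37,36,21)
river: ρ → (21,48,-25)
river: ρ → (-25,52,17)
river: ρ → (17,50,-28)
river: ρ → (-28,62,5)
river: ρ → (5,58,-52)
river: ρ → (-52,46,11)
river: ρ → (11,64,-7)
river: ρ → (-7,62,20)
river: ρ → (20,58,-13)
river: ρ → (-13,46,44)
river: ρ → (44,42,-15)
river: ρ → (-15,48,35)
river: ρ → (35,22,-28)
river: ρ → (-28,34,29)
closes: descent 0, river 18
min |a| on river = 5

5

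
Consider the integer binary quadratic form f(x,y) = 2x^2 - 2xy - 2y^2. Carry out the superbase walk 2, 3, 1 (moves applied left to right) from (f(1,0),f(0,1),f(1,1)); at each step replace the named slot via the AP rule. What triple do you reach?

start (2,-2,-2) = (f(1,0),f(0,1),f(1,1))
replace slot 2: 2·(2+(-2)) − (-2) = 2 → (2,2,-2)
replace slot 3: 2·(2+2) − (-2) = 10 → (2,2,10)
replace slot 1: 2·(2+10) − 2 = 22 → (22,2,10)

22,2,10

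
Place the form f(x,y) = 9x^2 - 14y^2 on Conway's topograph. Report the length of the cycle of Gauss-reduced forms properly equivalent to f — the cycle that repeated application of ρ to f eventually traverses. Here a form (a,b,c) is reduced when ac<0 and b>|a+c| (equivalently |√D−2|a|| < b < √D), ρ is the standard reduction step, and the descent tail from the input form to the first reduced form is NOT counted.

D = 504, ⌊√D⌋ = 22
descent: ρ → (-14,0,9)
descent: ρ → (9,18,-5)  [lands on river]
river: ρ → (-5,22,1)
river: ρ → (1,22,-5)
river: ρ → (-5,18,9)
ρ-cycle length = 4 (tail of 2 descent steps not counted)

4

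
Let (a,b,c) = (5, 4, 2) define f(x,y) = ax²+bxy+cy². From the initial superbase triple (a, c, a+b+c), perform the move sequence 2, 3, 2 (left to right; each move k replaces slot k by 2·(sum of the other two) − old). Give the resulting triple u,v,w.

start (5,2,11) = (f(1,0),f(0,1),f(1,1))
replace slot 2: 2·(5+11) − 2 = 30 → (5,30,11)
replace slot 3: 2·(5+30) − 11 = 59 → (5,30,59)
replace slot 2: 2·(5+59) − 30 = 98 → (5,98,59)

5,98,59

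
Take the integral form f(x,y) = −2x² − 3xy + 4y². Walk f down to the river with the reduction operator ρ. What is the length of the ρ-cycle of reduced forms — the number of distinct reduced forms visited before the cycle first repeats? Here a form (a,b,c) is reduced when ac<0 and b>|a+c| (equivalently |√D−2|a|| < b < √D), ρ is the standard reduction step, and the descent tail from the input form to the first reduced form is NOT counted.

D = 41, ⌊√D⌋ = 6
descent: ρ → (4,3,-2)  [lands on river]
river: ρ → (-2,5,2)
river: ρ → (2,3,-4)
river: ρ → (-4,5,1)
river: ρ → (1,5,-4)
river: ρ → (-4,3,2)
river: ρ → (2,5,-2)
river: ρ → (-2,3,4)
river: ρ → (4,5,-1)
river: ρ → (-1,5,4)
ρ-cycle length = 10 (tail of 1 descent step not counted)

10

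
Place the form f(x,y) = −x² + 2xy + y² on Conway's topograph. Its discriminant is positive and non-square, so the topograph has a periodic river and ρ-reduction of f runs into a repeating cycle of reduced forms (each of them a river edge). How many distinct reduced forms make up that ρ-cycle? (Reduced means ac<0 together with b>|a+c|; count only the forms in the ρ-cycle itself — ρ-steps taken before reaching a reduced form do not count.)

D = 8, ⌊√D⌋ = 2
river: ρ → (1,2,-1)
river: ρ → (-1,2,1)
ρ-cycle length = 2 (tail of 0 descent steps not counted)

2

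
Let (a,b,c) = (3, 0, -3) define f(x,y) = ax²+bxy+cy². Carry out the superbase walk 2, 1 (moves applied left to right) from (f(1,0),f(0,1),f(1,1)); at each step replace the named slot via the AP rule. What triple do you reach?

start (3,-3,0) = (f(1,0),f(0,1),f(1,1))
replace slot 2: 2·(3+0) − (-3) = 9 → (3,9,0)
replace slot 1: 2·(9+0) − 3 = 15 → (15,9,0)

15,9,0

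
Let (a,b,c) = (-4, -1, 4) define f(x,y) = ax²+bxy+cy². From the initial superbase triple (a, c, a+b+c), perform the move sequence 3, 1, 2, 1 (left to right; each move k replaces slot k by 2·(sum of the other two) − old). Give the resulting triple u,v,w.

start (-4,4,-1) = (f(1,0),f(0,1),f(1,1))
replace slot 3: 2·((-4)+4) − (-1) = 1 → (-4,4,1)
replace slot 1: 2·(4+1) − (-4) = 14 → (14,4,1)
replace slot 2: 2·(14+1) − 4 = 26 → (14,26,1)
replace slot 1: 2·(26+1) − 14 = 40 → (40,26,1)

40,26,1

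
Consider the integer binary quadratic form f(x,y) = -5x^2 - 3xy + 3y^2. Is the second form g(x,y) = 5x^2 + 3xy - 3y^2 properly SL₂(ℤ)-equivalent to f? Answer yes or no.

D₁ = 69, D₂ = 69
river cycle of f (length 4): (3, 3, -5), (-5, 7, 1), (1, 7, -5), (-5, 3, 3)
river cycle of g (length 4): (-3, 3, 5), (5, 7, -1), (-1, 7, 5), (5, 3, -3)
cycles differ ⇒ inequivalent

no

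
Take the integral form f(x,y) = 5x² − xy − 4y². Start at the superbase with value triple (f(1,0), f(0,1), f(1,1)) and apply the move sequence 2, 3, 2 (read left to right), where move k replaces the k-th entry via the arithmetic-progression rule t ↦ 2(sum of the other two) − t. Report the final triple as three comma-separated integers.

start (5,-4,0) = (f(1,0),f(0,1),f(1,1))
replace slot 2: 2·(5+0) − (-4) = 14 → (5,14,0)
replace slot 3: 2·(5+14) − 0 = 38 → (5,14,38)
replace slot 2: 2·(5+38) − 14 = 72 → (5,72,38)

5,72,38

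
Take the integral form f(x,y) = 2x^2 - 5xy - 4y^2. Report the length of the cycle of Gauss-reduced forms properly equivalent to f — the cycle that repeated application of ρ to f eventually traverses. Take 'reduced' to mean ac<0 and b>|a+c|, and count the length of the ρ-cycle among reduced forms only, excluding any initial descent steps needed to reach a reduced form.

D = 57, ⌊√D⌋ = 7
descent: ρ → (-4,5,2)  [lands on river]
river: ρ → (2,7,-1)
river: ρ → (-1,7,2)
river: ρ → (2,5,-4)
river: ρ → (-4,3,3)
river: ρ → (3,3,-4)
ρ-cycle length = 6 (tail of 1 descent step not counted)

6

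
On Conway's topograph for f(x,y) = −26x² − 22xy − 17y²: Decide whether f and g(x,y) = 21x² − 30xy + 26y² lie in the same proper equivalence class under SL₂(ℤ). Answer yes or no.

D₁ = -1284, D₂ = -1284
f is negative-definite; reduce −f:
−f: flip: (26,22,17)→(17,-22,26)
−f: translate: b→12 (≡-22 mod 34), so (17,-22,26)→(17,12,21)
−f: reduced (well bottom): (17,12,21) with a≤c, −a<b≤a
flip sign back: reduced form of f is (-17,-12,-21)
g: translate: b→12 (≡-30 mod 42), so (21,-30,26)→(21,12,17)
g: flip: (21,12,17)→(17,-12,21)
g: reduced (well bottom): (17,-12,21) with a≤c, −a<b≤a
reduced forms (-17, -12, -21) vs (17, -12, 21) ⇒ inequivalent

no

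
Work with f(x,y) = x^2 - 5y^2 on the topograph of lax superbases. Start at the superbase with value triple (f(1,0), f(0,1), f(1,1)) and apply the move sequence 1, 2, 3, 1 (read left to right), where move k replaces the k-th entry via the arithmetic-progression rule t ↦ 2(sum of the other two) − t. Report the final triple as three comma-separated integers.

start (1,-5,-4) = (f(1,0),f(0,1),f(1,1))
replace slot 1: 2·((-5)+(-4)) − 1 = -19 → (-19,-5,-4)
replace slot 2: 2·((-19)+(-4)) − (-5) = -41 → (-19,-41,-4)
replace slot 3: 2·((-19)+(-41)) − (-4) = -116 → (-19,-41,-116)
replace slot 1: 2·((-41)+(-116)) − (-19) = -295 → (-295,-41,-116)

-295,-41,-116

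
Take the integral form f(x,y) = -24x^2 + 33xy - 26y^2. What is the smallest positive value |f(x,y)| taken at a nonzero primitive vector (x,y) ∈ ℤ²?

translate: b→15 (≡-33 mod 48), so (24,-33,26)→(24,15,17)
flip: (24,15,17)→(17,-15,24)
reduced (well bottom): (17,-15,24) with a≤c, −a<b≤a
well minimum |f| = |-17| = 17 (negative-definite)

17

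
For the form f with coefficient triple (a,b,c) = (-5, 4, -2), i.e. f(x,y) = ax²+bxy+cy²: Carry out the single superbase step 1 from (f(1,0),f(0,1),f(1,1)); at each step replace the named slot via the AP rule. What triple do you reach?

start (-5,-2,-3) = (f(1,0),f(0,1),f(1,1))
replace slot 1: 2·((-2)+(-3)) − (-5) = -5 → (-5,-2,-3)

-5,-2,-3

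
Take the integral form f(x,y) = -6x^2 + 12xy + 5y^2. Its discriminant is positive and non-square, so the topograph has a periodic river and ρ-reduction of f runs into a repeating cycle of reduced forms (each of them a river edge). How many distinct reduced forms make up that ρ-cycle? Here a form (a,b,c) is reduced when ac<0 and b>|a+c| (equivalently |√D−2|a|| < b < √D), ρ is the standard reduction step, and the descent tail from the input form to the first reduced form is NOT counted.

D = 264, ⌊√D⌋ = 16
river: ρ → (5,8,-10)
river: ρ → (-10,12,3)
river: ρ → (3,12,-10)
river: ρ → (-10,8,5)
river: ρ → (5,12,-6)
river: ρ → (-6,12,5)
ρ-cycle length = 6 (tail of 0 descent steps not counted)

6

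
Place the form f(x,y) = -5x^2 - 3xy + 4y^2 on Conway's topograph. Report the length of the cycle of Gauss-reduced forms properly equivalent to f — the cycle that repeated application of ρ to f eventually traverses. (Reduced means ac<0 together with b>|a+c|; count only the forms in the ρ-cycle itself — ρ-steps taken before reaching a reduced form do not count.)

D = 89, ⌊√D⌋ = 9
descent: ρ → (4,3,-5)  [lands on river]
river: ρ → (-5,7,2)
river: ρ → (2,9,-1)
river: ρ → (-1,9,2)
river: ρ → (2,7,-5)
river: ρ → (-5,3,4)
river: ρ → (4,5,-4)
river: ρ → (-4,3,5)
river: ρ → (5,7,-2)
river: ρ → (-2,9,1)
river: ρ → (1,9,-2)
river: ρ → (-2,7,5)
river: ρ → (5,3,-4)
river: ρ → (-4,5,4)
ρ-cycle length = 14 (tail of 1 descent step not counted)

14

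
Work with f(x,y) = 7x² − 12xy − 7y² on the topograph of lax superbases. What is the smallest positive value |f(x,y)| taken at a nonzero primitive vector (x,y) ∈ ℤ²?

descent: ρ → (-7,12,7)  [lands on river]
river: ρ → (7,16,-3)
river: ρ → (-3,14,12)
river: ρ → (12,10,-5)
river: ρ → (-5,10,12)
river: ρ → (12,14,-3)
river: ρ → (-3,16,7)
river: ρ → (7,12,-7)
river: ρ → (-7,16,3)
river: ρ → (3,14,-12)
river: ρ → (-12,10,5)
river: ρ → (5,10,-12)
river: ρ → (-12,14,3)
river: ρ → (3,16,-7)
closes: descent 1, river 14
min |a| on river = 3

3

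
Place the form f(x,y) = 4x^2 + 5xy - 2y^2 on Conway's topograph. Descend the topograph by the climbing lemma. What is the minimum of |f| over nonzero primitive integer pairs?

river: ρ → (-2,7,1)
river: ρ → (1,7,-2)
river: ρ → (-2,5,4)
river: ρ → (4,3,-3)
river: ρ → (-3,3,4)
river: ρ → (4,5,-2)
closes: descent 0, river 6
min |a| on river = 1

1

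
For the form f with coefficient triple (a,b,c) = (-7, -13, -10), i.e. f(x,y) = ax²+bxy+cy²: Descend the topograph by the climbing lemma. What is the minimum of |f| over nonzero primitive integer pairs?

translate: b→-1 (≡13 mod 14), so (7,13,10)→(7,-1,4)
flip: (7,-1,4)→(4,1,7)
reduced (well bottom): (4,1,7) with a≤c, −a<b≤a
well minimum |f| = |-4| = 4 (negative-definite)

4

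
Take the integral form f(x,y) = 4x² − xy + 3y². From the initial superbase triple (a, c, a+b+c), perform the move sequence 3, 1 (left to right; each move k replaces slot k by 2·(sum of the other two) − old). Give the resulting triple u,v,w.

start (4,3,6) = (f(1,0),f(0,1),f(1,1))
replace slot 3: 2·(4+3) − 6 = 8 → (4,3,8)
replace slot 1: 2·(3+8) − 4 = 18 → (18,3,8)

18,3,8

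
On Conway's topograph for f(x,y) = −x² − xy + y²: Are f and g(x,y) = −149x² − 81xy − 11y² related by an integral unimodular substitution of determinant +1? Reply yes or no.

D₁ = 5, D₂ = 5
river cycle of f (length 2): (1, 1, -1), (-1, 1, 1)
river cycle of g (length 2): (-1, 1, 1), (1, 1, -1)
cycles coincide ⇒ equivalent

yes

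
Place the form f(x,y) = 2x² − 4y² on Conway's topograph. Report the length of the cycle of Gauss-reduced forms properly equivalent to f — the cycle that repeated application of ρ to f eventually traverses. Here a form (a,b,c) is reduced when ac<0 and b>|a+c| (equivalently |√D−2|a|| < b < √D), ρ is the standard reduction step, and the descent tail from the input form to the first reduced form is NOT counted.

D = 32, ⌊√D⌋ = 5
descent: ρ → (-4,0,2)
descent: ρ → (2,4,-2)  [lands on river]
river: ρ → (-2,4,2)
ρ-cycle length = 2 (tail of 2 descent steps not counted)

2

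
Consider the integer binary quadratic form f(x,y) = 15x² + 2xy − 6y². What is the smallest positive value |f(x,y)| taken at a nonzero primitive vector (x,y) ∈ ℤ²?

descent: ρ → (-6,10,11)  [lands on river]
river: ρ → (11,12,-5)
river: ρ → (-5,18,2)
river: ρ → (2,18,-5)
river: ρ → (-5,12,11)
river: ρ → (11,10,-6)
river: ρ → (-6,14,7)
river: ρ → (7,14,-6)
closes: descent 1, river 8
min |a| on river = 2

2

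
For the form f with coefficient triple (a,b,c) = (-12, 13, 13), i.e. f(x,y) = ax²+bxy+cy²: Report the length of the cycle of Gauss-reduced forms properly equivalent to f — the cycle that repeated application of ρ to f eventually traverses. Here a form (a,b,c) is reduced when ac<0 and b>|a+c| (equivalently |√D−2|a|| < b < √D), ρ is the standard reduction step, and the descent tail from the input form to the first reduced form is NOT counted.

D = 793, ⌊√D⌋ = 28
river: ρ → (13,13,-12)
river: ρ → (-12,11,14)
river: ρ → (14,17,-9)
river: ρ → (-9,19,12)
river: ρ → (12,5,-16)
river: ρ → (-16,27,1)
river: ρ → (1,27,-16)
river: ρ → (-16,5,12)
river: ρ → (12,19,-9)
river: ρ → (-9,17,14)
river: ρ → (14,11,-12)
river: ρ → (-12,13,13)
ρ-cycle length = 12 (tail of 0 descent steps not counted)

12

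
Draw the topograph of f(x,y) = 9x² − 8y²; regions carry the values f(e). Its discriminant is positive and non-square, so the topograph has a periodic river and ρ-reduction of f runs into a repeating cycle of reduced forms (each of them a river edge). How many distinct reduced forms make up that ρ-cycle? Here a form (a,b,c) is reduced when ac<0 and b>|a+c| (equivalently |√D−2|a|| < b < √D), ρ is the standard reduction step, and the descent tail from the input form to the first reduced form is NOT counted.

D = 288, ⌊√D⌋ = 16
descent: ρ → (-8,16,1)  [lands on river]
river: ρ → (1,16,-8)
ρ-cycle length = 2 (tail of 1 descent step not counted)

2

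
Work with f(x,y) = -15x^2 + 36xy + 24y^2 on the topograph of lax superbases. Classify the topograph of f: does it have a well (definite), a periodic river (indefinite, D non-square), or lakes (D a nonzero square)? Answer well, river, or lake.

D = b²−4ac = 36² − 4·(-15)·24 = 2736
D > 0 non-square ⇒ indefinite ⇒ periodic river

river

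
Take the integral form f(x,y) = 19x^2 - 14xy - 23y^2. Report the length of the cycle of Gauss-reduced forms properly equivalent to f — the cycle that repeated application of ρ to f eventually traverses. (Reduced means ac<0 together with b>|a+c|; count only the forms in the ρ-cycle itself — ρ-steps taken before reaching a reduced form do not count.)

D = 1944, ⌊√D⌋ = 44
descent: ρ → (-23,14,19)  [lands on river]
river: ρ → (19,24,-18)
river: ρ → (-18,12,25)
river: ρ → (25,38,-5)
river: ρ → (-5,42,9)
river: ρ → (9,30,-29)
river: ρ → (-29,28,10)
river: ρ → (10,32,-23)
ρ-cycle length = 8 (tail of 1 descent step not counted)

8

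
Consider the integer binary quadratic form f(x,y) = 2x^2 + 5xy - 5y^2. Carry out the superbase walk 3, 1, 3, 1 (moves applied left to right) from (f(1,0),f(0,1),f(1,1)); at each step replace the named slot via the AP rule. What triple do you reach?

start (2,-5,2) = (f(1,0),f(0,1),f(1,1))
replace slot 3: 2·(2+(-5)) − 2 = -8 → (2,-5,-8)
replace slot 1: 2·((-5)+(-8)) − 2 = -28 → (-28,-5,-8)
replace slot 3: 2·((-28)+(-5)) − (-8) = -58 → (-28,-5,-58)
replace slot 1: 2·((-5)+(-58)) − (-28) = -98 → (-98,-5,-58)

-98,-5,-58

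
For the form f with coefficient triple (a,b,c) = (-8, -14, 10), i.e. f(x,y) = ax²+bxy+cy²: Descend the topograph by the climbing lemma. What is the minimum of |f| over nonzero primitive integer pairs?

descent: ρ → (10,14,-8)  [lands on river]
river: ρ → (-8,18,6)
river: ρ → (6,18,-8)
river: ρ → (-8,14,10)
river: ρ → (10,6,-12)
river: ρ → (-12,18,4)
river: ρ → (4,22,-2)
river: ρ → (-2,22,4)
river: ρ → (4,18,-12)
river: ρ → (-12,6,10)
closes: descent 1, river 10
min |a| on river = 2

2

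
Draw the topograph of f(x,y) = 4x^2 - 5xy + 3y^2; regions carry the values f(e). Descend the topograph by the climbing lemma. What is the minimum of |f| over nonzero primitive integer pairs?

translate: b→3 (≡-5 mod 8), so (4,-5,3)→(4,3,2)
flip: (4,3,2)→(2,-3,4)
translate: b→1 (≡-3 mod 4), so (2,-3,4)→(2,1,3)
reduced (well bottom): (2,1,3) with a≤c, −a<b≤a
well minimum = a = 2

2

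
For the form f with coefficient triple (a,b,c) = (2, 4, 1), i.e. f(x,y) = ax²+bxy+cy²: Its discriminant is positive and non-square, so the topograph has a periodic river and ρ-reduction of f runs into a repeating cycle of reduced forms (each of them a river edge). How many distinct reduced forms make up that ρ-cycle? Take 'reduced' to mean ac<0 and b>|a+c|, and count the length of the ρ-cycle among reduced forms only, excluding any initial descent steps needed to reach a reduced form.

D = 8, ⌊√D⌋ = 2
descent: ρ → (1,2,-1)  [lands on river]
river: ρ → (-1,2,1)
ρ-cycle length = 2 (tail of 1 descent step not counted)

2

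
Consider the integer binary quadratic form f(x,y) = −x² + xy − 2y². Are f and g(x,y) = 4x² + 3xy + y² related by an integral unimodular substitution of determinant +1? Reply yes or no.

D₁ = -7, D₂ = -7
f is negative-definite; reduce −f:
−f: translate: b→1 (≡-1 mod 2), so (1,-1,2)→(1,1,2)
−f: reduced (well bottom): (1,1,2) with a≤c, −a<b≤a
flip sign back: reduced form of f is (-1,-1,-2)
g: flip: (4,3,1)→(1,-3,4)
g: translate: b→1 (≡-3 mod 2), so (1,-3,4)→(1,1,2)
g: reduced (well bottom): (1,1,2) with a≤c, −a<b≤a
reduced forms (-1, -1, -2) vs (1, 1, 2) ⇒ inequivalent

no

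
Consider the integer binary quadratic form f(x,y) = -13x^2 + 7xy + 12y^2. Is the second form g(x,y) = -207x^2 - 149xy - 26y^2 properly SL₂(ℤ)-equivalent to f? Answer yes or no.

D₁ = 673, D₂ = 673
river cycle of f (length 58): (12, 17, -8), (-8, 15, 14), (14, 13, -9), (-9, 23, 4), (4, 25, -3), (-3, 23, 12), (12, 25, -1), (-1, 25, 12), (12, 23, -3), (-3, 25, 4), … (48 more)
river cycle of g (length 58): (6, 19, -13), (-13, 7, 12), (12, 17, -8), (-8, 15, 14), (14, 13, -9), (-9, 23, 4), (4, 25, -3), (-3, 23, 12), (12, 25, -1), (-1, 25, 12), … (48 more)
cycles coincide ⇒ equivalent

yes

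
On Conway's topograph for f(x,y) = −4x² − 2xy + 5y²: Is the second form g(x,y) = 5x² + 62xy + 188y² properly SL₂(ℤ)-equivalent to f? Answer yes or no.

D₁ = 84, D₂ = 84
river cycle of f (length 6): (5, 2, -4), (-4, 6, 3), (3, 6, -4), (-4, 2, 5), (5, 8, -1), (-1, 8, 5)
river cycle of g (length 6): (5, 2, -4), (-4, 6, 3), (3, 6, -4), (-4, 2, 5), (5, 8, -1), (-1, 8, 5)
cycles coincide ⇒ equivalent

yes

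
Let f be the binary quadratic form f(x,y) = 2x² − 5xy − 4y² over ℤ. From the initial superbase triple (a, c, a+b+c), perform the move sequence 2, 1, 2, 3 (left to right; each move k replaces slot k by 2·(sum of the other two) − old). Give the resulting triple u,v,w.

start (2,-4,-7) = (f(1,0),f(0,1),f(1,1))
replace slot 2: 2·(2+(-7)) − (-4) = -6 → (2,-6,-7)
replace slot 1: 2·((-6)+(-7)) − 2 = -28 → (-28,-6,-7)
replace slot 2: 2·((-28)+(-7)) − (-6) = -64 → (-28,-64,-7)
replace slot 3: 2·((-28)+(-64)) − (-7) = -177 → (-28,-64,-177)

-28,-64,-177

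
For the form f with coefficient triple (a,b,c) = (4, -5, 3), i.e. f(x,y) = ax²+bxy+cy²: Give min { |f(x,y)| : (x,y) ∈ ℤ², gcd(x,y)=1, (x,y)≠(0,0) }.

translate: b→3 (≡-5 mod 8), so (4,-5,3)→(4,3,2)
flip: (4,3,2)→(2,-3,4)
translate: b→1 (≡-3 mod 4), so (2,-3,4)→(2,1,3)
reduced (well bottom): (2,1,3) with a≤c, −a<b≤a
well minimum = a = 2

2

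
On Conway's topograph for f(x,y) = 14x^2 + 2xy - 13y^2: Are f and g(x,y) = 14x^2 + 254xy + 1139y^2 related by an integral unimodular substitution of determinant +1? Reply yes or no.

D₁ = 732, D₂ = 732
river cycle of f (length 6): (-13, 24, 3), (3, 24, -13), (-13, 2, 14), (14, 26, -1), (-1, 26, 14), (14, 2, -13)
river cycle of g (length 6): (14, 2, -13), (-13, 24, 3), (3, 24, -13), (-13, 2, 14), (14, 26, -1), (-1, 26, 14)
cycles coincide ⇒ equivalent

yes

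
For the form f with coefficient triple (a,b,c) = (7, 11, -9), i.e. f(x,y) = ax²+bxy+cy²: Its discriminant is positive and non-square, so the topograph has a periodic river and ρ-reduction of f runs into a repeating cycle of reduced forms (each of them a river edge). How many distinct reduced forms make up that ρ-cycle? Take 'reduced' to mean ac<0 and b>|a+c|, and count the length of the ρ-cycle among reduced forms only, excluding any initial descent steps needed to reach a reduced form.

D = 373, ⌊√D⌋ = 19
river: ρ → (-9,7,9)
river: ρ → (9,11,-7)
river: ρ → (-7,17,3)
river: ρ → (3,19,-1)
river: ρ → (-1,19,3)
river: ρ → (3,17,-7)
river: ρ → (-7,11,9)
river: ρ → (9,7,-9)
river: ρ → (-9,11,7)
river: ρ → (7,17,-3)
river: ρ → (-3,19,1)
river: ρ → (1,19,-3)
river: ρ → (-3,17,7)
river: ρ → (7,11,-9)
ρ-cycle length = 14 (tail of 0 descent steps not counted)

14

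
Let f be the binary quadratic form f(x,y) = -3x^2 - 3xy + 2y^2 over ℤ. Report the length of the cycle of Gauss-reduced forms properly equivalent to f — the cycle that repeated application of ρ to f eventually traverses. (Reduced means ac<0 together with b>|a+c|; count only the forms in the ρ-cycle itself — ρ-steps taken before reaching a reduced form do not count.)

D = 33, ⌊√D⌋ = 5
descent: ρ → (2,3,-3)  [lands on river]
river: ρ → (-3,3,2)
river: ρ → (2,5,-1)
river: ρ → (-1,5,2)
ρ-cycle length = 4 (tail of 1 descent step not counted)

4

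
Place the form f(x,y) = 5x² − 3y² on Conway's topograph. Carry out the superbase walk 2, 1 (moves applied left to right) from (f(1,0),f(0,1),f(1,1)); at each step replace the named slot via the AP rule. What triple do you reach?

start (5,-3,2) = (f(1,0),f(0,1),f(1,1))
replace slot 2: 2·(5+2) − (-3) = 17 → (5,17,2)
replace slot 1: 2·(17+2) − 5 = 33 → (33,17,2)

33,17,2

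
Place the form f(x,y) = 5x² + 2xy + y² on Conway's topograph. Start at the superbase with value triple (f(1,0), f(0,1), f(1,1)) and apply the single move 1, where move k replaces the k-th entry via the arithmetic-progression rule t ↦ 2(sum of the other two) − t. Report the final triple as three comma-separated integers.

start (5,1,8) = (f(1,0),f(0,1),f(1,1))
replace slot 1: 2·(1+8) − 5 = 13 → (13,1,8)

13,1,8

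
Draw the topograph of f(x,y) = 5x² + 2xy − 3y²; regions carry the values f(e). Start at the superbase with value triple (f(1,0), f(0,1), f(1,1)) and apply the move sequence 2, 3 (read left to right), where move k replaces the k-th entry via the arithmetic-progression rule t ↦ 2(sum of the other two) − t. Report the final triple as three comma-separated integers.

start (5,-3,4) = (f(1,0),f(0,1),f(1,1))
replace slot 2: 2·(5+4) − (-3) = 21 → (5,21,4)
replace slot 3: 2·(5+21) − 4 = 48 → (5,21,48)

5,21,48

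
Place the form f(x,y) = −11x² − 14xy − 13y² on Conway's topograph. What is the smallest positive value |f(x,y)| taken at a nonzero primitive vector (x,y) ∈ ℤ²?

translate: b→-8 (≡14 mod 22), so (11,14,13)→(11,-8,10)
flip: (11,-8,10)→(10,8,11)
reduced (well bottom): (10,8,11) with a≤c, −a<b≤a
well minimum |f| = |-10| = 10 (negative-definite)

10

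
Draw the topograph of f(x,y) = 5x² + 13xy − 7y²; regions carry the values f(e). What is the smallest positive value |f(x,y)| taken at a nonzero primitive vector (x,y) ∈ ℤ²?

river: ρ → (-7,15,3)
river: ρ → (3,15,-7)
river: ρ → (-7,13,5)
river: ρ → (5,17,-1)
river: ρ → (-1,17,5)
river: ρ → (5,13,-7)
closes: descent 0, river 6
min |a| on river = 1

1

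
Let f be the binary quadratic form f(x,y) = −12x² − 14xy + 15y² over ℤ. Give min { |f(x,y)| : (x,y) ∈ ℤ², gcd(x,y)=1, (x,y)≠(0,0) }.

descent: ρ → (15,14,-12)  [lands on river]
river: ρ → (-12,10,17)
river: ρ → (17,24,-5)
river: ρ → (-5,26,12)
river: ρ → (12,22,-9)
river: ρ → (-9,14,20)
river: ρ → (20,26,-3)
river: ρ → (-3,28,11)
river: ρ → (11,16,-15)
river: ρ → (-15,14,12)
river: ρ → (12,10,-17)
river: ρ → (-17,24,5)
river: ρ → (5,26,-12)
river: ρ → (-12,22,9)
river: ρ → (9,14,-20)
river: ρ → (-20,26,3)
river: ρ → (3,28,-11)
river: ρ → (-11,16,15)
closes: descent 1, river 18
min |a| on river = 3

3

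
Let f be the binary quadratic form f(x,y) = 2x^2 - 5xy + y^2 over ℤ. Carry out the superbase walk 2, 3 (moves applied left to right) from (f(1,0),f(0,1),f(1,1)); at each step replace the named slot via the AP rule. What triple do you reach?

start (2,1,-2) = (f(1,0),f(0,1),f(1,1))
replace slot 2: 2·(2+(-2)) − 1 = -1 → (2,-1,-2)
replace slot 3: 2·(2+(-1)) − (-2) = 4 → (2,-1,4)

2,-1,4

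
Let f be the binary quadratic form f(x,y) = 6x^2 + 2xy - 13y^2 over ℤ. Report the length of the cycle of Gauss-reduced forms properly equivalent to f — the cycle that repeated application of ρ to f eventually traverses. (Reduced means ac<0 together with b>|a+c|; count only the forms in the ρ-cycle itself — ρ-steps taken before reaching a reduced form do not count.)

D = 316, ⌊√D⌋ = 17
descent: ρ → (-13,-2,6)
descent: ρ → (6,14,-5)  [lands on river]
river: ρ → (-5,16,3)
river: ρ → (3,14,-10)
river: ρ → (-10,6,7)
river: ρ → (7,8,-9)
river: ρ → (-9,10,6)
ρ-cycle length = 6 (tail of 2 descent steps not counted)

6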